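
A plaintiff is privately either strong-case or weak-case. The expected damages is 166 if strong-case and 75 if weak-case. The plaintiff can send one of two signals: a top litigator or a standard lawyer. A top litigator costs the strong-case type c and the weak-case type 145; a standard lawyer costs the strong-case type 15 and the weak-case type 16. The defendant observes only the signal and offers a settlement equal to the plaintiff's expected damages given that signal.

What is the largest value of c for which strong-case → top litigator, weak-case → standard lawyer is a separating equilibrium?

Under separation: top litigator → strong-case (pays 166); standard lawyer → weak-case (pays 75).
Weak-case: 75 − 16 = 59 ≥ 166 − 145 = 21. Holds regardless of c. ✓
Strong-case: 166 − c ≥ 75 − 15, so c ≤ 166 − 60 = 106.

106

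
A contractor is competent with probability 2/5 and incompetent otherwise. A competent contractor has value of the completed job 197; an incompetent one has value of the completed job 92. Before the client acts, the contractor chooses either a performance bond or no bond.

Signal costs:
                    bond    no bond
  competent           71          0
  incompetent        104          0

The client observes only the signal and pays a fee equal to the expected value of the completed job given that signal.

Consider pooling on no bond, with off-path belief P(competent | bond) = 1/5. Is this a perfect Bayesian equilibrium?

Yes

At the pooled signal (no bond) the client holds the prior 2/5 and pays 2/5·197 + 3/5·92 = 134. Off-path (bond) belief 1/5 gives 1/5·197 + 4/5·92 = 113.
Competent: no bond gives 134 − 0 = 134; bond gives 113 − 71 = 42. Stays. ✓
Incompetent: no bond gives 134 − 0 = 134; bond gives 113 − 104 = 9. Stays. ✓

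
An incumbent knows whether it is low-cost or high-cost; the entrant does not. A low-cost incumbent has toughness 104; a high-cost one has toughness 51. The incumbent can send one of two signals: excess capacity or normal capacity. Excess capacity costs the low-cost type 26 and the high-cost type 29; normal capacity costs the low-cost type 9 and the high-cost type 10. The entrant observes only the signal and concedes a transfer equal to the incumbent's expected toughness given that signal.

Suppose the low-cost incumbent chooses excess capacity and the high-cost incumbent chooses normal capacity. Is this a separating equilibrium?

No

Under separation the entrant infers type exactly: excess capacity → low-cost (pays 104), normal capacity → high-cost (pays 51).
Low-cost: excess capacity gives 104 − 26 = 78; normal capacity gives 51 − 9 = 42. No deviation. ✓
High-cost: normal capacity gives 51 − 10 = 41; excess capacity gives 104 − 29 = 75. Would deviate. ✗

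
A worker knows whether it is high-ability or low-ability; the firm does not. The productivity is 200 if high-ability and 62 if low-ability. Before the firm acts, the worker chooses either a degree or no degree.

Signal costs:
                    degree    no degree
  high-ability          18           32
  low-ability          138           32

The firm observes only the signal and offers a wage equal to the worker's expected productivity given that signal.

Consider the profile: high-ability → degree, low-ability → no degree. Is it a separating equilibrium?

If types separate, degree earns payment 200 and no degree earns 62.
High-ability: degree gives 200 − 18 = 182; no degree gives 62 − 32 = 30. No deviation. ✓
Low-ability: no degree gives 62 − 32 = 30; degree gives 200 − 138 = 62. Would deviate. ✗

No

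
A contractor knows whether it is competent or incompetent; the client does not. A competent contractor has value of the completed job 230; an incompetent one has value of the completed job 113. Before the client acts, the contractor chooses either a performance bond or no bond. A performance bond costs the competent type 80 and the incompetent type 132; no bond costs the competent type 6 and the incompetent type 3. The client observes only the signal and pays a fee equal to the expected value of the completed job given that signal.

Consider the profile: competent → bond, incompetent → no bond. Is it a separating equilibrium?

Under separation the client infers type exactly: bond → competent (pays 230), no bond → incompetent (pays 113).
Competent: bond gives 230 − 80 = 150; no bond gives 113 − 6 = 107. No deviation. ✓
Incompetent: no bond gives 113 − 3 = 110; bond gives 230 − 132 = 98. No deviation. ✓
Neither type gains from mimicking the other.

Yes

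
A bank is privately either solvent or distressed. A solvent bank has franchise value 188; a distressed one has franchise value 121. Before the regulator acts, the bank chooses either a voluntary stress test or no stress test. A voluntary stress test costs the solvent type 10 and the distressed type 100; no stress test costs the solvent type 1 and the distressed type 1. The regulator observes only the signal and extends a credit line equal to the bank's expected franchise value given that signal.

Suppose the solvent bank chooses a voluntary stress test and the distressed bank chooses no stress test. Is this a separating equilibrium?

Yes

Under separation the regulator infers type exactly: stress test → solvent (pays 188), no stress test → distressed (pays 121).
Solvent: stress test gives 188 − 10 = 178; no stress test gives 121 − 1 = 120. No deviation. ✓
Distressed: no stress test gives 121 − 1 = 120; stress test gives 188 − 100 = 88. No deviation. ✓
Neither type gains from mimicking the other.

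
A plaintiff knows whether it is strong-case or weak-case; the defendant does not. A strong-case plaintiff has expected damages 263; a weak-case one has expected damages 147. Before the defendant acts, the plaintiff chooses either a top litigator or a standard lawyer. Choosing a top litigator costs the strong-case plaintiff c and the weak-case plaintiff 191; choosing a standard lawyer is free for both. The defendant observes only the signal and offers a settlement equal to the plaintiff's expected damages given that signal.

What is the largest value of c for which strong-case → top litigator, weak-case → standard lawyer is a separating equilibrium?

Under separation: top litigator → strong-case (pays 263); standard lawyer → weak-case (pays 147).
Weak-case: 147 − 0 = 147 ≥ 263 − 191 = 72. Holds regardless of c. ✓
Strong-case: 263 − c ≥ 147 − 0, so c ≤ 263 − 147 = 116.

116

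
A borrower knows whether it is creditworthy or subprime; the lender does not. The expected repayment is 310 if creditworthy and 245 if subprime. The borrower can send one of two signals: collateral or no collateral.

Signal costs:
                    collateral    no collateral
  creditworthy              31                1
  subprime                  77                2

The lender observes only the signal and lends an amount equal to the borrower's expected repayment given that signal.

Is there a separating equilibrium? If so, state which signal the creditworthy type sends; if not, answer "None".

collateral

Try creditworthy → collateral, subprime → no collateral:
  Under separation the lender infers type exactly: collateral → creditworthy (pays 310), no collateral → subprime (pays 245).
  Creditworthy: collateral gives 310 − 31 = 279; no collateral gives 245 − 1 = 244. No deviation. ✓
  Subprime: no collateral gives 245 − 2 = 243; collateral gives 310 − 77 = 233. No deviation. ✓
Both hold — the creditworthy type sends collateral.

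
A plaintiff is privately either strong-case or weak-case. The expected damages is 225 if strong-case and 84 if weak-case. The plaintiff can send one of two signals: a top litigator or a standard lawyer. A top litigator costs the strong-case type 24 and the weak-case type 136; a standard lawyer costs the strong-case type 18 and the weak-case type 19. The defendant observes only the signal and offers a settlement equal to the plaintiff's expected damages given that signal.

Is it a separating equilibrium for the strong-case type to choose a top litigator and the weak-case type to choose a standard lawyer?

If types separate, top litigator earns payment 225 and standard lawyer earns 84.
Strong-case: top litigator gives 225 − 24 = 201; standard lawyer gives 84 − 18 = 66. No deviation. ✓
Weak-case: standard lawyer gives 84 − 19 = 65; top litigator gives 225 − 136 = 89. Would deviate. ✗

No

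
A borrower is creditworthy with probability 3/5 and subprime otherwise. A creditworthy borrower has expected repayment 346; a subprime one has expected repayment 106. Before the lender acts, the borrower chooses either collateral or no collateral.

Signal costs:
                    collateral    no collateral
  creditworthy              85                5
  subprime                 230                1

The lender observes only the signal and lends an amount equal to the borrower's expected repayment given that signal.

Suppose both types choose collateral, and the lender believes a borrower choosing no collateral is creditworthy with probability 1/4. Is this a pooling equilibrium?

At the pooled signal (collateral) the lender holds the prior 3/5 and pays 3/5·346 + 2/5·106 = 250. Off-path (no collateral) belief 1/4 gives 1/4·346 + 3/4·106 = 166.
Creditworthy: collateral gives 250 − 85 = 165; no collateral gives 166 − 5 = 161. Stays. ✓
Subprime: collateral gives 250 − 230 = 20; no collateral gives 166 − 1 = 165. Deviates. ✗

No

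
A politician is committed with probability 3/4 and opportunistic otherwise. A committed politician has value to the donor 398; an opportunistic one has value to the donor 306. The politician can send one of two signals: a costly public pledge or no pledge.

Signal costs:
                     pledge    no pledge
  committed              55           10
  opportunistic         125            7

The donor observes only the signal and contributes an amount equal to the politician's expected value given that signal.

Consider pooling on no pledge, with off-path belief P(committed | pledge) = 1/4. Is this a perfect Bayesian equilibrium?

Yes

On the equilibrium path (no pledge) the donor holds the prior 3/4 and pays 3/4·398 + 1/4·306 = 375. Off-path (pledge) belief 1/4 gives 1/4·398 + 3/4·306 = 329.
Committed: no pledge gives 375 − 10 = 365; pledge gives 329 − 55 = 274. Stays. ✓
Opportunistic: no pledge gives 375 − 7 = 368; pledge gives 329 − 125 = 204. Stays. ✓
Beliefs are Bayes-consistent on-path and both types best-respond.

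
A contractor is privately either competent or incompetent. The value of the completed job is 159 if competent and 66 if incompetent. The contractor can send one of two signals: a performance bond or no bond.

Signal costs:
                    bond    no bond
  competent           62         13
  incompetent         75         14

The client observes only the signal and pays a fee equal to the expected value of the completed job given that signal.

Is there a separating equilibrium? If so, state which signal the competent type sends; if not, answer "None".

None

Try competent → bond, incompetent → no bond:
  If types separate, bond earns payment 159 and no bond earns 66.
  Competent: bond gives 159 − 62 = 97; no bond gives 66 − 13 = 53. No deviation. ✓
  Incompetent: no bond gives 66 − 14 = 52; bond gives 159 − 75 = 84. Would deviate. ✗
Try competent → no bond, incompetent → bond:
  If types separate, no bond earns payment 159 and bond earns 66.
  Competent: no bond gives 159 − 13 = 146; bond gives 66 − 62 = 4. No deviation. ✓
  Incompetent: bond gives 66 − 75 = -9; no bond gives 159 − 14 = 145. Would deviate. ✗
Neither assignment is incentive-compatible.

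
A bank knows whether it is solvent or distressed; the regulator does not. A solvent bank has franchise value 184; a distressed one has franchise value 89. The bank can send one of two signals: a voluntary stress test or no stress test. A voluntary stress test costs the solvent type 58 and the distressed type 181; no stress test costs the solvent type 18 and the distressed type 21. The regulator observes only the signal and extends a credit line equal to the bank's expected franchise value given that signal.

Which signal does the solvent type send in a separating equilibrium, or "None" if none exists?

Try solvent → stress test, distressed → no stress test:
  Under separation the regulator infers type exactly: stress test → solvent (pays 184), no stress test → distressed (pays 89).
  Solvent: stress test gives 184 − 58 = 126; no stress test gives 89 − 18 = 71. No deviation. ✓
  Distressed: no stress test gives 89 − 21 = 68; stress test gives 184 − 181 = 3. No deviation. ✓
Both hold — the solvent type sends stress test.

stress test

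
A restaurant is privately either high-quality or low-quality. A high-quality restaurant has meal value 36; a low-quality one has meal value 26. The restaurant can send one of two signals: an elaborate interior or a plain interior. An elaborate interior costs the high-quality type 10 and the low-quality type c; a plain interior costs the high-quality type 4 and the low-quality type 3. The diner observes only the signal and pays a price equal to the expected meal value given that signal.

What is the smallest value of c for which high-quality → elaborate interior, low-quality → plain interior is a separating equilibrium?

Under separation: elaborate interior → high-quality (pays 36); plain interior → low-quality (pays 26).
High-quality: 36 − 10 = 26 ≥ 26 − 4 = 22. Holds regardless of c. ✓
Low-quality: 26 − 3 ≥ 36 − c, so c ≥ 36 − 23 = 13.

13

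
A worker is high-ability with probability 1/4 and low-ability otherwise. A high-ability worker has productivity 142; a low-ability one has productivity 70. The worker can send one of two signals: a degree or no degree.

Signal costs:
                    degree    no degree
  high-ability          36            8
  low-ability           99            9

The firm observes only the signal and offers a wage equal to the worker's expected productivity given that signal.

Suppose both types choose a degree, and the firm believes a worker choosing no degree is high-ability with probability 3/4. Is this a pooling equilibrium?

No

At the pooled signal (degree) the firm holds the prior 1/4 and pays 1/4·142 + 3/4·70 = 88. Off-path (no degree) belief 3/4 gives 3/4·142 + 1/4·70 = 124.
High-ability: degree gives 88 − 36 = 52; no degree gives 124 − 8 = 116. Deviates. ✗
Low-ability: degree gives 88 − 99 = -11; no degree gives 124 − 9 = 115. Deviates. ✗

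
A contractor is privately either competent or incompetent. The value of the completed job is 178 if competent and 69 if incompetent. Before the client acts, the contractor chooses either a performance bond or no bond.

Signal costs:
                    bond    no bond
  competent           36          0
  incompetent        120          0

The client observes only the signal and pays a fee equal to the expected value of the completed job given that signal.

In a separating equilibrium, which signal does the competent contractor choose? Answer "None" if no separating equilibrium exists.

bond

Try competent → bond, incompetent → no bond:
  If types separate, bond earns payment 178 and no bond earns 69.
  Competent: bond gives 178 − 36 = 142; no bond gives 69 − 0 = 69. No deviation. ✓
  Incompetent: no bond gives 69 − 0 = 69; bond gives 178 − 120 = 58. No deviation. ✓
Both hold — the competent type sends bond.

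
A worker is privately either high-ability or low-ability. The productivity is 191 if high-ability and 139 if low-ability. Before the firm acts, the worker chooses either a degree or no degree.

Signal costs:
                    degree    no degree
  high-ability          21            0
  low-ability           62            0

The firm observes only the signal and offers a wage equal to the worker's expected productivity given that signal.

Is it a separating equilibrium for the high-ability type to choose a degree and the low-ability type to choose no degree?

If types separate, degree earns payment 191 and no degree earns 139.
High-ability: degree gives 191 − 21 = 170; no degree gives 139 − 0 = 139. No deviation. ✓
Low-ability: no degree gives 139 − 0 = 139; degree gives 191 − 62 = 129. No deviation. ✓
Both incentive constraints hold.

Yes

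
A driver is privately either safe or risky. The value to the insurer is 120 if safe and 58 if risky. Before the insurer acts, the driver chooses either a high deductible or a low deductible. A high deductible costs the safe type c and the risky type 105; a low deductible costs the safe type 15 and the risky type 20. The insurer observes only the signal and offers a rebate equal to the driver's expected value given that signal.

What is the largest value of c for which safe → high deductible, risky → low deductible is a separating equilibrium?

77

Under separation: high deductible → safe (pays 120); low deductible → risky (pays 58).
Risky: 58 − 20 = 38 ≥ 120 − 105 = 15. Holds regardless of c. ✓
Safe: 120 − c ≥ 58 − 15, so c ≤ 120 − 43 = 77.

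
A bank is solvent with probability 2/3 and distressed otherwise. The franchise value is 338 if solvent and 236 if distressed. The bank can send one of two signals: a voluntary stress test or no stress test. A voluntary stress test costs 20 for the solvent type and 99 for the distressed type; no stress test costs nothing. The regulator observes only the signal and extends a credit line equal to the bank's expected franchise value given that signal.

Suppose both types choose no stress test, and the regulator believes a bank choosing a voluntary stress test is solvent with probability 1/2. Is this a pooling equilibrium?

On the equilibrium path (no stress test) the regulator holds the prior 2/3 and pays 2/3·338 + 1/3·236 = 304. Off-path (stress test) belief 1/2 gives 1/2·338 + 1/2·236 = 287.
Solvent: no stress test gives 304 − 0 = 304; stress test gives 287 − 20 = 267. Stays. ✓
Distressed: no stress test gives 304 − 0 = 304; stress test gives 287 − 99 = 188. Stays. ✓
Beliefs are Bayes-consistent on-path and both types best-respond.

Yes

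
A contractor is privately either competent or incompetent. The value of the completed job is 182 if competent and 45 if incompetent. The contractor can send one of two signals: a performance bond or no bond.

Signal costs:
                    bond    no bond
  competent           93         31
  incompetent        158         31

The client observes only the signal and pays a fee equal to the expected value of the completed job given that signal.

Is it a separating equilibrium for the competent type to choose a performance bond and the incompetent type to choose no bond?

No

Under separation the client infers type exactly: bond → competent (pays 182), no bond → incompetent (pays 45).
Competent: bond gives 182 − 93 = 89; no bond gives 45 − 31 = 14. No deviation. ✓
Incompetent: no bond gives 45 − 31 = 14; bond gives 182 − 158 = 24. Would deviate. ✗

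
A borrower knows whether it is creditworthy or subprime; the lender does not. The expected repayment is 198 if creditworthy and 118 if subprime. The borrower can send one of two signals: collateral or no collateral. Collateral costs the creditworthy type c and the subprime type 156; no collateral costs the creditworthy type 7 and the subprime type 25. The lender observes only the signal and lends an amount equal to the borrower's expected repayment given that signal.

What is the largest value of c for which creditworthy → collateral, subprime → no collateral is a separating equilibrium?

87

Under separation: collateral → creditworthy (pays 198); no collateral → subprime (pays 118).
Subprime: 118 − 25 = 93 ≥ 198 − 156 = 42. Holds regardless of c. ✓
Creditworthy: 198 − c ≥ 118 − 7, so c ≤ 198 − 111 = 87.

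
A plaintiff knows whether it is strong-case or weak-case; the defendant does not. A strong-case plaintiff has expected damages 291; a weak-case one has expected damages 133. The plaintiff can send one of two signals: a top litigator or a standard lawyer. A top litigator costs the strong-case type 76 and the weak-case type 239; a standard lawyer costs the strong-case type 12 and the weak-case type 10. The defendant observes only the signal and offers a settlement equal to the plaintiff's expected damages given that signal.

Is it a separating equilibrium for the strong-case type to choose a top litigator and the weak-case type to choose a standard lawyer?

Yes

If types separate, top litigator earns payment 291 and standard lawyer earns 133.
Strong-case: top litigator gives 291 − 76 = 215; standard lawyer gives 133 − 12 = 121. No deviation. ✓
Weak-case: standard lawyer gives 133 − 10 = 123; top litigator gives 291 − 239 = 52. No deviation. ✓
Both incentive constraints hold.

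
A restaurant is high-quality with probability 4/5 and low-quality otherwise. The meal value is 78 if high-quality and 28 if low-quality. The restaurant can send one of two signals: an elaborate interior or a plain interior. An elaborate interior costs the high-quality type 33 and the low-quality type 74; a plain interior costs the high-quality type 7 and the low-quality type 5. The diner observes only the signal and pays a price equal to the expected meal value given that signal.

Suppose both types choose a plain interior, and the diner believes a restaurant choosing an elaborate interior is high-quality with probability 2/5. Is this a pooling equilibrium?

Yes

On the equilibrium path (plain interior) the diner holds the prior 4/5 and pays 4/5·78 + 1/5·28 = 68. Off-path (elaborate interior) belief 2/5 gives 2/5·78 + 3/5·28 = 48.
High-quality: plain interior gives 68 − 7 = 61; elaborate interior gives 48 − 33 = 15. Stays. ✓
Low-quality: plain interior gives 68 − 5 = 63; elaborate interior gives 48 − 74 = -26. Stays. ✓
Beliefs are Bayes-consistent on-path and both types best-respond.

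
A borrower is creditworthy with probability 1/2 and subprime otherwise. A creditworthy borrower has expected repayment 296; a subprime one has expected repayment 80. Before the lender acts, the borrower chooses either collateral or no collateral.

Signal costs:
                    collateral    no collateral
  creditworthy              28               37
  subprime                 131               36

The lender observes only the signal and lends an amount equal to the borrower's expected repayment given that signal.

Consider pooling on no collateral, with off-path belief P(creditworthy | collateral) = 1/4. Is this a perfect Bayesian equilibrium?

At the pooled signal (no collateral) the lender holds the prior 1/2 and pays 1/2·296 + 1/2·80 = 188. Off-path (collateral) belief 1/4 gives 1/4·296 + 3/4·80 = 134.
Creditworthy: no collateral gives 188 − 37 = 151; collateral gives 134 − 28 = 106. Stays. ✓
Subprime: no collateral gives 188 − 36 = 152; collateral gives 134 − 131 = 3. Stays. ✓

Yes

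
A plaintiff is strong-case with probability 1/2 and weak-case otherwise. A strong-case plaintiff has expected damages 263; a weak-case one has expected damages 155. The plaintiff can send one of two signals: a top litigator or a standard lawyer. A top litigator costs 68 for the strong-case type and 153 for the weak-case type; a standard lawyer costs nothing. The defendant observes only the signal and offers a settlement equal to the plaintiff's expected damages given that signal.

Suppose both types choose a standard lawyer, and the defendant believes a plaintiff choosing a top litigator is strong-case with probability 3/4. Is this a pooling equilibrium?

Yes

On the equilibrium path (standard lawyer) the defendant holds the prior 1/2 and pays 1/2·263 + 1/2·155 = 209. Off-path (top litigator) belief 3/4 gives 3/4·263 + 1/4·155 = 236.
Strong-case: standard lawyer gives 209 − 0 = 209; top litigator gives 236 − 68 = 168. Stays. ✓
Weak-case: standard lawyer gives 209 − 0 = 209; top litigator gives 236 − 153 = 83. Stays. ✓
Beliefs are Bayes-consistent on-path and both types best-respond.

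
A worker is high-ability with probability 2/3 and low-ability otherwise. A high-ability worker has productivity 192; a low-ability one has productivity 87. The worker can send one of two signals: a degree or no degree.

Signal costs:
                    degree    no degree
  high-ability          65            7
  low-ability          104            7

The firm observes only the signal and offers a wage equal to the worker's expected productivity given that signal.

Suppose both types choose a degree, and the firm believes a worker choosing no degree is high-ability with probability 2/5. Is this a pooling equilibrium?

On the equilibrium path (degree) the firm holds the prior 2/3 and pays 2/3·192 + 1/3·87 = 157. Off-path (no degree) belief 2/5 gives 2/5·192 + 3/5·87 = 129.
High-ability: degree gives 157 − 65 = 92; no degree gives 129 − 7 = 122. Deviates. ✗
Low-ability: degree gives 157 − 104 = 53; no degree gives 129 − 7 = 122. Deviates. ✗

No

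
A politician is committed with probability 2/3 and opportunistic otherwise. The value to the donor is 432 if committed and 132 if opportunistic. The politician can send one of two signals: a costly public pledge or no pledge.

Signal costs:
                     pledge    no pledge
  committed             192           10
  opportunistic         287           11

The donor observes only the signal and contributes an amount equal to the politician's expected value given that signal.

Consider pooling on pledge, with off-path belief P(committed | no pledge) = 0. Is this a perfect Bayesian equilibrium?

On the equilibrium path (pledge) the donor holds the prior 2/3 and pays 2/3·432 + 1/3·132 = 332. Off-path (no pledge) belief 0 gives 0·432 + 1·132 = 132.
Committed: pledge gives 332 − 192 = 140; no pledge gives 132 − 10 = 122. Stays. ✓
Opportunistic: pledge gives 332 − 287 = 45; no pledge gives 132 − 11 = 121. Deviates. ✗

No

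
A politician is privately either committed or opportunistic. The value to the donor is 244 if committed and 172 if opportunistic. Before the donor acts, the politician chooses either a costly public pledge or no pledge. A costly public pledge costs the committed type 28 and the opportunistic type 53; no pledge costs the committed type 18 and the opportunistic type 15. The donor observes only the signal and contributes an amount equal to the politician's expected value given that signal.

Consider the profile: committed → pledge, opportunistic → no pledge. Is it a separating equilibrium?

No

Under separation the donor infers type exactly: pledge → committed (pays 244), no pledge → opportunistic (pays 172).
Committed: pledge gives 244 − 28 = 216; no pledge gives 172 − 18 = 154. No deviation. ✓
Opportunistic: no pledge gives 172 − 15 = 157; pledge gives 244 − 53 = 191. Would deviate. ✗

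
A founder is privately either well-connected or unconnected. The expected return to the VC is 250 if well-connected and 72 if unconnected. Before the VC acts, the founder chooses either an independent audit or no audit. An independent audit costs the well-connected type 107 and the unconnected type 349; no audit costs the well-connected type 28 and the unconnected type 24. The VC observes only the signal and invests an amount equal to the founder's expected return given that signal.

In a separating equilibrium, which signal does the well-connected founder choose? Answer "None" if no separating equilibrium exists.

audit

Try well-connected → audit, unconnected → no audit:
  Under separation the VC infers type exactly: audit → well-connected (pays 250), no audit → unconnected (pays 72).
  Well-connected: audit gives 250 − 107 = 143; no audit gives 72 − 28 = 44. No deviation. ✓
  Unconnected: no audit gives 72 − 24 = 48; audit gives 250 − 349 = -99. No deviation. ✓
Both hold — the well-connected type sends audit.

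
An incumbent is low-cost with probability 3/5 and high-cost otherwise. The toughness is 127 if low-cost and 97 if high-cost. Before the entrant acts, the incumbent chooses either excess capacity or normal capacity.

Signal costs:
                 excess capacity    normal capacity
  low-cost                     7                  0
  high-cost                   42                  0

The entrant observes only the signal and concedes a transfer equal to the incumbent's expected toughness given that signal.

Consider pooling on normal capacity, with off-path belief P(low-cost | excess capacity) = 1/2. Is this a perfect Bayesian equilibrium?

Yes

On the equilibrium path (normal capacity) the entrant holds the prior 3/5 and pays 3/5·127 + 2/5·97 = 115. Off-path (excess capacity) belief 1/2 gives 1/2·127 + 1/2·97 = 112.
Low-cost: normal capacity gives 115 − 0 = 115; excess capacity gives 112 − 7 = 105. Stays. ✓
High-cost: normal capacity gives 115 − 0 = 115; excess capacity gives 112 − 42 = 70. Stays. ✓
Beliefs are Bayes-consistent on-path and both types best-respond.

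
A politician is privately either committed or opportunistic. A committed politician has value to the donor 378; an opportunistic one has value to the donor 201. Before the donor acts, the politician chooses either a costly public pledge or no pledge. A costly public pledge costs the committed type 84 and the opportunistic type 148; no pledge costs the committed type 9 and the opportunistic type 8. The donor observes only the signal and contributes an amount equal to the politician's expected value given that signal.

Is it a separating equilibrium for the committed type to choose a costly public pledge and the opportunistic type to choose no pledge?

If types separate, pledge earns payment 378 and no pledge earns 201.
Committed: pledge gives 378 − 84 = 294; no pledge gives 201 − 9 = 192. No deviation. ✓
Opportunistic: no pledge gives 201 − 8 = 193; pledge gives 378 − 148 = 230. Would deviate. ✗

No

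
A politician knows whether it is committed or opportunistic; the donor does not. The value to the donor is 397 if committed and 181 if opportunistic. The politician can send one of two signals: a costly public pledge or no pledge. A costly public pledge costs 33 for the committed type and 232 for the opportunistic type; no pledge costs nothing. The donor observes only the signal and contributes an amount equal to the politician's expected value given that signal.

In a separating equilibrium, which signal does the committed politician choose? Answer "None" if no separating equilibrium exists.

Try committed → pledge, opportunistic → no pledge:
  If types separate, pledge earns payment 397 and no pledge earns 181.
  Committed: pledge gives 397 − 33 = 364; no pledge gives 181 − 0 = 181. No deviation. ✓
  Opportunistic: no pledge gives 181 − 0 = 181; pledge gives 397 − 232 = 165. No deviation. ✓
Both hold — the committed type sends pledge.

pledge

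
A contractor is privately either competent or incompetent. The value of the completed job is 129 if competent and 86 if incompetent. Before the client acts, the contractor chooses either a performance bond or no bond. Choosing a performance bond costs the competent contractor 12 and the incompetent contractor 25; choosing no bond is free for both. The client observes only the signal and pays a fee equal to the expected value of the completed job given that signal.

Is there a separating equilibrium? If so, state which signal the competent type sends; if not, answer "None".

Try competent → bond, incompetent → no bond:
  If types separate, bond earns payment 129 and no bond earns 86.
  Competent: bond gives 129 − 12 = 117; no bond gives 86 − 0 = 86. No deviation. ✓
  Incompetent: no bond gives 86 − 0 = 86; bond gives 129 − 25 = 104. Would deviate. ✗
Try competent → no bond, incompetent → bond:
  If types separate, no bond earns payment 129 and bond earns 86.
  Competent: no bond gives 129 − 0 = 129; bond gives 86 − 12 = 74. No deviation. ✓
  Incompetent: bond gives 86 − 25 = 61; no bond gives 129 − 0 = 129. Would deviate. ✗
Neither assignment is incentive-compatible.

None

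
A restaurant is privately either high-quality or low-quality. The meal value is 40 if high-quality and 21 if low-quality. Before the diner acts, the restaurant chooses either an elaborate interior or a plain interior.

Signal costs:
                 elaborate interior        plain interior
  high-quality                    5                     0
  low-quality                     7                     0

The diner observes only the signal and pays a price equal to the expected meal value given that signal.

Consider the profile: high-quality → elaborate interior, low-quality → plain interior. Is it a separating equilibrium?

No

If types separate, elaborate interior earns payment 40 and plain interior earns 21.
High-quality: elaborate interior gives 40 − 5 = 35; plain interior gives 21 − 0 = 21. No deviation. ✓
Low-quality: plain interior gives 21 − 0 = 21; elaborate interior gives 40 − 7 = 33. Would deviate. ✗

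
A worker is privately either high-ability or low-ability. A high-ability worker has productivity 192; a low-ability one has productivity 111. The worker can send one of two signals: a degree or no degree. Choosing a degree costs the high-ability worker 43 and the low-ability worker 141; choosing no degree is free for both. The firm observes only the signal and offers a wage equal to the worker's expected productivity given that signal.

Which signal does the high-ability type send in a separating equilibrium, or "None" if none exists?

Try high-ability → degree, low-ability → no degree:
  Under separation the firm infers type exactly: degree → high-ability (pays 192), no degree → low-ability (pays 111).
  High-ability: degree gives 192 − 43 = 149; no degree gives 111 − 0 = 111. No deviation. ✓
  Low-ability: no degree gives 111 − 0 = 111; degree gives 192 − 141 = 51. No deviation. ✓
Both hold — the high-ability type sends degree.

degree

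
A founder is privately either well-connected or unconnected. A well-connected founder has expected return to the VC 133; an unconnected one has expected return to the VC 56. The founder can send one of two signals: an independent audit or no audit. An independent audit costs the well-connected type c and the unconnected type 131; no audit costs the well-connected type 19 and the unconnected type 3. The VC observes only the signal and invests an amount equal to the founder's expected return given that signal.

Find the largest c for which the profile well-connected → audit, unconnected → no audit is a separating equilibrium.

Under separation: audit → well-connected (pays 133); no audit → unconnected (pays 56).
Unconnected: 56 − 3 = 53 ≥ 133 − 131 = 2. Holds regardless of c. ✓
Well-connected: 133 − c ≥ 56 − 19, so c ≤ 133 − 37 = 96.

96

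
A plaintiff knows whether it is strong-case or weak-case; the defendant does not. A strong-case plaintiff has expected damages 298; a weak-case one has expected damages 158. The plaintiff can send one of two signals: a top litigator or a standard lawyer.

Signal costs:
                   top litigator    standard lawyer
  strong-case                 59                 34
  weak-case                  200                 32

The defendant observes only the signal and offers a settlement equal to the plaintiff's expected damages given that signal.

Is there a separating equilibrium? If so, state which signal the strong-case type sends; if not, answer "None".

Try strong-case → top litigator, weak-case → standard lawyer:
  If types separate, top litigator earns payment 298 and standard lawyer earns 158.
  Strong-case: top litigator gives 298 − 59 = 239; standard lawyer gives 158 − 34 = 124. No deviation. ✓
  Weak-case: standard lawyer gives 158 − 32 = 126; top litigator gives 298 − 200 = 98. No deviation. ✓
Both hold — the strong-case type sends top litigator.

top litigator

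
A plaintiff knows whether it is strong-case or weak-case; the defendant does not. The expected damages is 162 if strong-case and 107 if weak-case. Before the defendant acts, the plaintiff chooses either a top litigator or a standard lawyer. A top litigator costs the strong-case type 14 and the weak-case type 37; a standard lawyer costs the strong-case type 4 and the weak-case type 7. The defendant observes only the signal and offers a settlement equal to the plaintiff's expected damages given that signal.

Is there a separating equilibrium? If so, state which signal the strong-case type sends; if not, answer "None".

Try strong-case → top litigator, weak-case → standard lawyer:
  Under separation the defendant infers type exactly: top litigator → strong-case (pays 162), standard lawyer → weak-case (pays 107).
  Strong-case: top litigator gives 162 − 14 = 148; standard lawyer gives 107 − 4 = 103. No deviation. ✓
  Weak-case: standard lawyer gives 107 − 7 = 100; top litigator gives 162 − 37 = 125. Would deviate. ✗
Try strong-case → standard lawyer, weak-case → top litigator:
  Under separation the defendant infers type exactly: standard lawyer → strong-case (pays 162), top litigator → weak-case (pays 107).
  Strong-case: standard lawyer gives 162 − 4 = 158; top litigator gives 107 − 14 = 93. No deviation. ✓
  Weak-case: top litigator gives 107 − 37 = 70; standard lawyer gives 162 − 7 = 155. Would deviate. ✗
Neither assignment is incentive-compatible.

None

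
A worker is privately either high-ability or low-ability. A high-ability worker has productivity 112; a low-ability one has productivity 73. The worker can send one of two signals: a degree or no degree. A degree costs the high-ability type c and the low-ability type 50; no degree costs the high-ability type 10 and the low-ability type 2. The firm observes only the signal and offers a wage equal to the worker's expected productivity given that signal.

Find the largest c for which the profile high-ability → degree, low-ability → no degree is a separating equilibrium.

49

Under separation: degree → high-ability (pays 112); no degree → low-ability (pays 73).
Low-ability: 73 − 2 = 71 ≥ 112 − 50 = 62. Holds regardless of c. ✓
High-ability: 112 − c ≥ 73 − 10, so c ≤ 112 − 63 = 49.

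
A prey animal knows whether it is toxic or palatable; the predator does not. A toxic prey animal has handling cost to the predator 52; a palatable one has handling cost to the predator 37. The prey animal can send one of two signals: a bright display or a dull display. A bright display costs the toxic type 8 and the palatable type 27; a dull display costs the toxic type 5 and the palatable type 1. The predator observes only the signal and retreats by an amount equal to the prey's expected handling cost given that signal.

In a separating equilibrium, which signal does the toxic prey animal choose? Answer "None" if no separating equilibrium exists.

bright display

Try toxic → bright display, palatable → dull display:
  Under separation the predator infers type exactly: bright display → toxic (pays 52), dull display → palatable (pays 37).
  Toxic: bright display gives 52 − 8 = 44; dull display gives 37 − 5 = 32. No deviation. ✓
  Palatable: dull display gives 37 − 1 = 36; bright display gives 52 − 27 = 25. No deviation. ✓
Both hold — the toxic type sends bright display.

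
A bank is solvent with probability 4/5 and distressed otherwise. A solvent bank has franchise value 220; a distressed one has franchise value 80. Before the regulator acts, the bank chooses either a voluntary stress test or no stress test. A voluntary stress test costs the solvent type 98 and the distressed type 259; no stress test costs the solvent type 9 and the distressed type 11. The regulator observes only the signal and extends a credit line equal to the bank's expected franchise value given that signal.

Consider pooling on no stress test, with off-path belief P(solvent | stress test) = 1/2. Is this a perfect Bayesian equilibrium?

At the pooled signal (no stress test) the regulator holds the prior 4/5 and pays 4/5·220 + 1/5·80 = 192. Off-path (stress test) belief 1/2 gives 1/2·220 + 1/2·80 = 150.
Solvent: no stress test gives 192 − 9 = 183; stress test gives 150 − 98 = 52. Stays. ✓
Distressed: no stress test gives 192 − 11 = 181; stress test gives 150 − 259 = -109. Stays. ✓

Yes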